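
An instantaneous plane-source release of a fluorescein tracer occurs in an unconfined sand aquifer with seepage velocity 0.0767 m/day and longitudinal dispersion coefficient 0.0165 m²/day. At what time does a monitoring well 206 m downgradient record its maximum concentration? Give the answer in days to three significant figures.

For the 1D instantaneous-source solution, setting ∂C/∂t = 0 at fixed x gives v²t² + 2Dt − x² = 0, so t = (√(D² + v²x²) − D)/v².
√(D² + v²x²) = √(0.0165² + 0.0767² × 206²) = 15.80; v² = 0.00588289.
t = (15.80 − 0.0165)/0.00588289 = 2680 days (vs. the pure-advection estimate x/v = 2690 d).

2680 days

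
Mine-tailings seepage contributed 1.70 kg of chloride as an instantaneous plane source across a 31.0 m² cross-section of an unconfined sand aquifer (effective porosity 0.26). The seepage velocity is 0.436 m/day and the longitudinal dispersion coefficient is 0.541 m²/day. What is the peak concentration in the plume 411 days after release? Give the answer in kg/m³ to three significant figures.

The peak of an instantaneous 1D plume sits at x = vt; there the Gaussian factor is 1 and C_max = M/(n_e·A·√(4πDt)), where n_e·A is the pore area the mass is dissolved in.
√(4πDt) = √(4π × 0.541 × 411) = 52.86 m, so C_max = 1.70/(0.26 × 31.0 × 52.86) = 0.00399 kg/m³.

0.00399 kg/m³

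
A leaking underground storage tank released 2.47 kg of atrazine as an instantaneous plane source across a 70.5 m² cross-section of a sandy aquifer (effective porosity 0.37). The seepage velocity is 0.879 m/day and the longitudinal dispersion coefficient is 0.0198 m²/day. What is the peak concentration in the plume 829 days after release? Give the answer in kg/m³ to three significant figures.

The peak of an instantaneous 1D plume sits at x = vt; there the Gaussian factor is 1 and C_max = M/(n_e·A·√(4πDt)), where n_e·A is the pore area the mass is dissolved in.
√(4πDt) = √(4π × 0.0198 × 829) = 14.36 m, so C_max = 2.47/(0.37 × 70.5 × 14.36) = 0.00659 kg/m³.

0.00659 kg/m³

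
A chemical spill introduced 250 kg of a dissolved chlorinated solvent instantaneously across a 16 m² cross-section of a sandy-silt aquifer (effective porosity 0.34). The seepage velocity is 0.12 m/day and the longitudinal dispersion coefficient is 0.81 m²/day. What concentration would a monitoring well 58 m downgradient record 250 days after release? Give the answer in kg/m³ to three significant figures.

For an instantaneous plane source, C(x,t) = M/(n_e·A·√(4πDt)) · exp(−(x−vt)²/(4Dt)), with n_e·A the pore (flow) area.
Plume center vt = 0.12 × 250 = 30 m, so the well at 58 m is 28 m downgradient of the peak.
√(4πDt) = 50.44 m, giving peak height M/(n_e·A·√(4πDt)) = 250/(0.34 × 16 × 50.44) = 0.9111 kg/m³.
(x−vt)²/(4Dt) = (28)²/(4 × 0.81 × 250) = 0.9679; exp(−0.9679) = 0.3799.
C = 0.9111 × 0.3799 = 0.346 kg/m³.

0.346 kg/m³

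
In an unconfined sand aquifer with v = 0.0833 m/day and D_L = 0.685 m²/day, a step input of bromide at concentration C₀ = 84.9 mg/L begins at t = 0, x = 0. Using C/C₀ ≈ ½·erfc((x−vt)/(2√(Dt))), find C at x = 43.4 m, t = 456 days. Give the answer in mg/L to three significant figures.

For a continuous step input, C/C₀ ≈ ½·erfc((x−vt)/(2√(Dt))).
vt = 0.0833 × 456 = 37.9848 m and 2√(Dt) = 2√(0.685 × 456) = 35.35 m.
Argument (x−vt)/(2√(Dt)) = (43.4 − 37.9848)/35.35 = 0.1532; ½·erfc(0.1532) = 0.4142.
C = 84.9 × 0.4142 = 35.2 mg/L.

35.2 mg/L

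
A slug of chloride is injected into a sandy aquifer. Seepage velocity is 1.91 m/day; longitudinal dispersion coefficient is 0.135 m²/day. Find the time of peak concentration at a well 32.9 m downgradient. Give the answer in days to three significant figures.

17.2 days

For the 1D instantaneous-source solution, setting ∂C/∂t = 0 at fixed x gives v²t² + 2Dt − x² = 0, so t = (√(D² + v²x²) − D)/v².
√(D² + v²x²) = √(0.135² + 1.91² × 32.9²) = 62.84; v² = 3.6481.
t = (62.84 − 0.135)/3.6481 = 17.2 days (vs. the pure-advection estimate x/v = 17.2 d).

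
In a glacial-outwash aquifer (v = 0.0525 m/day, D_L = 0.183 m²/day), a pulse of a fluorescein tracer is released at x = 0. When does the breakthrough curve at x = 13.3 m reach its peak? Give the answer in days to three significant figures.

195 days

For the 1D instantaneous-source solution, setting ∂C/∂t = 0 at fixed x gives v²t² + 2Dt − x² = 0, so t = (√(D² + v²x²) − D)/v².
√(D² + v²x²) = √(0.183² + 0.0525² × 13.3²) = 0.7218; v² = 0.00275625.
t = (0.7218 − 0.183)/0.00275625 = 195 days (vs. the pure-advection estimate x/v = 253 d).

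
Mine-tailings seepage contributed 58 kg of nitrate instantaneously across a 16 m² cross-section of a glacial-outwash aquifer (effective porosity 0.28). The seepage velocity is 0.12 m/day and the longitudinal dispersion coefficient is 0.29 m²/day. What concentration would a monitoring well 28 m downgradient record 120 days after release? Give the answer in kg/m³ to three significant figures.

0.164 kg/m³

For an instantaneous plane source, C(x,t) = M/(n_e·A·√(4πDt)) · exp(−(x−vt)²/(4Dt)), with n_e·A the pore (flow) area.
Plume center vt = 0.12 × 120 = 14.4 m, so the well at 28 m is 13.6 m downgradient of the peak.
√(4πDt) = 20.91 m, giving peak height M/(n_e·A·√(4πDt)) = 58/(0.28 × 16 × 20.91) = 0.6192 kg/m³.
(x−vt)²/(4Dt) = (13.6)²/(4 × 0.29 × 120) = 1.329; exp(−1.329) = 0.2647.
C = 0.6192 × 0.2647 = 0.164 kg/m³.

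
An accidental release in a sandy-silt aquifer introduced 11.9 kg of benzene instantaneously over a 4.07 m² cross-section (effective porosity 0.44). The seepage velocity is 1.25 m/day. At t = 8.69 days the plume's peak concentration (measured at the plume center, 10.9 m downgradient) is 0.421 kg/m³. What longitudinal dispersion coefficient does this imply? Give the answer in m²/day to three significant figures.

2.28 m²/day

At the plume center C_max = M/(n_e·A·√(4πDt)), so D = M²/(4πt·(n_e·A·C_max)²).
n_e·A·C_max = 0.44 × 4.07 × 0.421 = 0.7539 kg/m.
D = 11.9²/(4π × 8.69 × 0.7539²) = 2.28 m²/day.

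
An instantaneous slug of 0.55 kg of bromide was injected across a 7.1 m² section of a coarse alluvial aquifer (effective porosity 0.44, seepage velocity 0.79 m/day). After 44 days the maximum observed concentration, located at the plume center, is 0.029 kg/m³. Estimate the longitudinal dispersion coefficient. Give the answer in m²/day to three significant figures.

At the plume center C_max = M/(n_e·A·√(4πDt)), so D = M²/(4πt·(n_e·A·C_max)²).
n_e·A·C_max = 0.44 × 7.1 × 0.029 = 0.09060 kg/m.
D = 0.55²/(4π × 44 × 0.09060²) = 0.0667 m²/day.

0.0667 m²/day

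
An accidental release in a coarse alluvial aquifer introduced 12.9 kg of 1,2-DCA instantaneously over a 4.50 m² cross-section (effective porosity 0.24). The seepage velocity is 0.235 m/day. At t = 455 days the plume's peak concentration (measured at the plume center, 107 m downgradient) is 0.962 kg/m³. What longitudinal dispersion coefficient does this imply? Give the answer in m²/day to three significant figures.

0.0270 m²/day

At the plume center C_max = M/(n_e·A·√(4πDt)), so D = M²/(4πt·(n_e·A·C_max)²).
n_e·A·C_max = 0.24 × 4.50 × 0.962 = 1.039 kg/m.
D = 12.9²/(4π × 455 × 1.039²) = 0.0270 m²/day.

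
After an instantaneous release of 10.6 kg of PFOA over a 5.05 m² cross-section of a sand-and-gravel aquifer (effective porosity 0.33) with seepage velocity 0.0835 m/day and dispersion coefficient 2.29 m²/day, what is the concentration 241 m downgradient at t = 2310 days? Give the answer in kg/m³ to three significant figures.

0.0221 kg/m³

For an instantaneous plane source, C(x,t) = M/(n_e·A·√(4πDt)) · exp(−(x−vt)²/(4Dt)), with n_e·A the pore (flow) area.
Plume center vt = 0.0835 × 2310 = 192.885 m, so the well at 241 m is 48.115 m downgradient of the peak.
√(4πDt) = 257.8 m, giving peak height M/(n_e·A·√(4πDt)) = 10.6/(0.33 × 5.05 × 257.8) = 0.02467 kg/m³.
(x−vt)²/(4Dt) = (48.115)²/(4 × 2.29 × 2310) = 0.1094; exp(−0.1094) = 0.8964.
C = 0.02467 × 0.8964 = 0.0221 kg/m³.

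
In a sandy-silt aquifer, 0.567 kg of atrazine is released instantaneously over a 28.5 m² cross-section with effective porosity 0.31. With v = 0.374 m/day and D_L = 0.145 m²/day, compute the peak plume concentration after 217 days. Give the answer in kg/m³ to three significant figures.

0.00323 kg/m³

The peak of an instantaneous 1D plume sits at x = vt; there the Gaussian factor is 1 and C_max = M/(n_e·A·√(4πDt)), where n_e·A is the pore area the mass is dissolved in.
√(4πDt) = √(4π × 0.145 × 217) = 19.88 m, so C_max = 0.567/(0.31 × 28.5 × 19.88) = 0.00323 kg/m³.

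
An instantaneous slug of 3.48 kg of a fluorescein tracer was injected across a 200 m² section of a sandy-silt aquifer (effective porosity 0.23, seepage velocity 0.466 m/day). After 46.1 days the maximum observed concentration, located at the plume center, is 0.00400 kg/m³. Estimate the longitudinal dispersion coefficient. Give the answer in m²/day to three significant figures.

At the plume center C_max = M/(n_e·A·√(4πDt)), so D = M²/(4πt·(n_e·A·C_max)²).
n_e·A·C_max = 0.23 × 200 × 0.00400 = 0.1840 kg/m.
D = 3.48²/(4π × 46.1 × 0.1840²) = 0.617 m²/day.

0.617 m²/day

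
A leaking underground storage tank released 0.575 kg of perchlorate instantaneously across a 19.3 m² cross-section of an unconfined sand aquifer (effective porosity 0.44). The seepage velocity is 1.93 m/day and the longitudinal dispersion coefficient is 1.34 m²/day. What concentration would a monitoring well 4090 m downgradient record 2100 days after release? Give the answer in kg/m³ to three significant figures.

0.000319 kg/m³

For an instantaneous plane source, C(x,t) = M/(n_e·A·√(4πDt)) · exp(−(x−vt)²/(4Dt)), with n_e·A the pore (flow) area.
Plume center vt = 1.93 × 2100 = 4053 m, so the well at 4090 m is 37 m downgradient of the peak.
√(4πDt) = 188.0 m, giving peak height M/(n_e·A·√(4πDt)) = 0.575/(0.44 × 19.3 × 188.0) = 0.0003602 kg/m³.
(x−vt)²/(4Dt) = (37)²/(4 × 1.34 × 2100) = 0.1216; exp(−0.1216) = 0.8855.
C = 0.0003602 × 0.8855 = 0.000319 kg/m³.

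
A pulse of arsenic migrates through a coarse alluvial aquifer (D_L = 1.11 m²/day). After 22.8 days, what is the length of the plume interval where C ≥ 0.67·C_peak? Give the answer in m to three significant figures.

12.7 m

The plume is Gaussian with σ = √(2Dt) = √(2 × 1.11 × 22.8) = 7.114 m.
C/C_peak = exp(−Δx²/(2σ²)) = 0.67 ⇒ Δx = σ·√(−2 ln 0.67) = 7.114 × 0.8950 = 6.367 m.
Width = 2Δx = 12.7 m.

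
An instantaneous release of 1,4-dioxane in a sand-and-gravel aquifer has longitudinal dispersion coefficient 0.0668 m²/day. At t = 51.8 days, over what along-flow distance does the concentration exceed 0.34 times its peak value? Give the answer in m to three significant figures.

The plume is Gaussian with σ = √(2Dt) = √(2 × 0.0668 × 51.8) = 2.631 m.
C/C_peak = exp(−Δx²/(2σ²)) = 0.34 ⇒ Δx = σ·√(−2 ln 0.34) = 2.631 × 1.469 = 3.865 m.
Width = 2Δx = 7.73 m.

7.73 m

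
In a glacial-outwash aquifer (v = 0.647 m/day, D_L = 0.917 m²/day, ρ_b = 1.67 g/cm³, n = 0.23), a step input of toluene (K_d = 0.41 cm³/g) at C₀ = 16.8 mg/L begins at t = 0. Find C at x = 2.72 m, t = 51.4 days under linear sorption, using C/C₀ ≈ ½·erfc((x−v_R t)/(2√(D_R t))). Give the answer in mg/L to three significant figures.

14.7 mg/L

Retardation factor R = 1 + ρ_b·K_d/n = 1 + 1.67 × 0.41/0.23 = 3.977.
Sorption retards both mechanisms: v_R = v/R = 0.1627 m/day, D_R = D/R = 0.2306 m²/day.
v_R·t = 0.1627 × 51.4 = 8.36278 m; 2√(D_R t) = 6.886 m; argument = (2.72 − 8.36278)/6.886 = -0.8195.
C = C₀ × ½·erfc(-0.8195) = 16.8 × 0.8768 = 14.7 mg/L.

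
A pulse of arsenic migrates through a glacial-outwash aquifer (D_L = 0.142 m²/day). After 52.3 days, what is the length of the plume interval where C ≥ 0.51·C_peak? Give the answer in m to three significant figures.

8.94 m

The plume is Gaussian with σ = √(2Dt) = √(2 × 0.142 × 52.3) = 3.854 m.
C/C_peak = exp(−Δx²/(2σ²)) = 0.51 ⇒ Δx = σ·√(−2 ln 0.51) = 3.854 × 1.160 = 4.471 m.
Width = 2Δx = 8.94 m.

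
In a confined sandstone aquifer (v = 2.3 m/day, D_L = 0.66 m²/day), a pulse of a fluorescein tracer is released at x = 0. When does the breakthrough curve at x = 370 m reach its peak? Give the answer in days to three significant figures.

For the 1D instantaneous-source solution, setting ∂C/∂t = 0 at fixed x gives v²t² + 2Dt − x² = 0, so t = (√(D² + v²x²) − D)/v².
√(D² + v²x²) = √(0.66² + 2.3² × 370²) = 851.0; v² = 5.29.
t = (851.0 − 0.66)/5.29 = 161 days (vs. the pure-advection estimate x/v = 161 d).

161 days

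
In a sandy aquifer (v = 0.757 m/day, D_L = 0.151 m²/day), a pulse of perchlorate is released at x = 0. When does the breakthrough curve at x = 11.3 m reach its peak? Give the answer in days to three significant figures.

For the 1D instantaneous-source solution, setting ∂C/∂t = 0 at fixed x gives v²t² + 2Dt − x² = 0, so t = (√(D² + v²x²) − D)/v².
√(D² + v²x²) = √(0.151² + 0.757² × 11.3²) = 8.555; v² = 0.573049.
t = (8.555 − 0.151)/0.573049 = 14.7 days (vs. the pure-advection estimate x/v = 14.9 d).

14.7 days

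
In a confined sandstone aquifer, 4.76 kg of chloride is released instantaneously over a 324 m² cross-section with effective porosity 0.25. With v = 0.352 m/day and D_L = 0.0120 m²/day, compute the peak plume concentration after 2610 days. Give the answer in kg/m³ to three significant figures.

The peak of an instantaneous 1D plume sits at x = vt; there the Gaussian factor is 1 and C_max = M/(n_e·A·√(4πDt)), where n_e·A is the pore area the mass is dissolved in.
√(4πDt) = √(4π × 0.0120 × 2610) = 19.84 m, so C_max = 4.76/(0.25 × 324 × 19.84) = 0.00296 kg/m³.

0.00296 kg/m³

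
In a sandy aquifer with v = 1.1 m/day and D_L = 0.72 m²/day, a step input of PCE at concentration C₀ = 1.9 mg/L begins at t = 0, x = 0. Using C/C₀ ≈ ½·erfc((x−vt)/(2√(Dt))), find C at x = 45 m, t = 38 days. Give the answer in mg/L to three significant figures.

For a continuous step input, C/C₀ ≈ ½·erfc((x−vt)/(2√(Dt))).
vt = 1.1 × 38 = 41.8 m and 2√(Dt) = 2√(0.72 × 38) = 10.46 m.
Argument (x−vt)/(2√(Dt)) = (45 − 41.8)/10.46 = 0.3059; ½·erfc(0.3059) = 0.3326.
C = 1.9 × 0.3326 = 0.632 mg/L.

0.632 mg/L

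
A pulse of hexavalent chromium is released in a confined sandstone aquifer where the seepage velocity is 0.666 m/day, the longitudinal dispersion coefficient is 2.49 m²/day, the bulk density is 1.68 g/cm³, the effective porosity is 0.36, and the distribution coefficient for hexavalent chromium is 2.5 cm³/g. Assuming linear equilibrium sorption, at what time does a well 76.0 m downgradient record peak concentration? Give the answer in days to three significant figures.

1380 days

Retardation factor R = 1 + ρ_b·K_d/n = 1 + 1.68 × 2.5/0.36 = 12.67.
Sorption retards both mechanisms: v_R = v/R = 0.05257 m/day, D_R = D/R = 0.1965 m²/day.
Peak time from v_R²t² + 2D_R t − x² = 0: t = (√(D_R² + v_R²x²) − D_R)/v_R².
√(D_R² + v_R²x²) = √(0.1965² + 0.05257² × 76.0²) = 4.000; v_R² = 0.002764.
t = (4.000 − 0.1965)/0.002764 = 1380 days.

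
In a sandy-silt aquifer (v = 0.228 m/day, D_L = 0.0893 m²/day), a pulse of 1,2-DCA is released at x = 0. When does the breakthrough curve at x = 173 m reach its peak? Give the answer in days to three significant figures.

757 days

For the 1D instantaneous-source solution, setting ∂C/∂t = 0 at fixed x gives v²t² + 2Dt − x² = 0, so t = (√(D² + v²x²) − D)/v².
√(D² + v²x²) = √(0.0893² + 0.228² × 173²) = 39.44; v² = 0.051984.
t = (39.44 − 0.0893)/0.051984 = 757 days (vs. the pure-advection estimate x/v = 759 d).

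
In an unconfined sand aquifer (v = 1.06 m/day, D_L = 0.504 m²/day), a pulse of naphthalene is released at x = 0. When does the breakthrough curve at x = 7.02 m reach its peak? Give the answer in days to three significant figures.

6.19 days

For the 1D instantaneous-source solution, setting ∂C/∂t = 0 at fixed x gives v²t² + 2Dt − x² = 0, so t = (√(D² + v²x²) − D)/v².
√(D² + v²x²) = √(0.504² + 1.06² × 7.02²) = 7.458; v² = 1.1236.
t = (7.458 − 0.504)/1.1236 = 6.19 days (vs. the pure-advection estimate x/v = 6.62 d).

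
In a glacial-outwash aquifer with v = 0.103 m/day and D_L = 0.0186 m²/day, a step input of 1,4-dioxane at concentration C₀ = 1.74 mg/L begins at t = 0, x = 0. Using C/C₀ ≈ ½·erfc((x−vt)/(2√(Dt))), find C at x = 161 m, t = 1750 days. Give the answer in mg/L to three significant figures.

1.73 mg/L

For a continuous step input, C/C₀ ≈ ½·erfc((x−vt)/(2√(Dt))).
vt = 0.103 × 1750 = 180.25 m and 2√(Dt) = 2√(0.0186 × 1750) = 11.41 m.
Argument (x−vt)/(2√(Dt)) = (161 − 180.25)/11.41 = -1.687; ½·erfc(-1.687) = 0.9915.
C = 1.74 × 0.9915 = 1.73 mg/L.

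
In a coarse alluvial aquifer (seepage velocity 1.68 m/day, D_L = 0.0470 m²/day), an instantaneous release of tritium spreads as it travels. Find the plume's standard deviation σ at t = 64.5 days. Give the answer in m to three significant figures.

2.46 m

Dispersive spreading gives a Gaussian with σ² = 2Dt; advection only shifts the center.
σ = √(2 × 0.0470 × 64.5) = 2.46 m.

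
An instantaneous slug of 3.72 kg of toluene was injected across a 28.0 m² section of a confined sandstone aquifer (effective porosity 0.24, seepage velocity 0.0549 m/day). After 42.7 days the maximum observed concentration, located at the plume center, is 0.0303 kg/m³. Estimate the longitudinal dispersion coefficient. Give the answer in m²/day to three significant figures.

At the plume center C_max = M/(n_e·A·√(4πDt)), so D = M²/(4πt·(n_e·A·C_max)²).
n_e·A·C_max = 0.24 × 28.0 × 0.0303 = 0.2036 kg/m.
D = 3.72²/(4π × 42.7 × 0.2036²) = 0.622 m²/day.

0.622 m²/day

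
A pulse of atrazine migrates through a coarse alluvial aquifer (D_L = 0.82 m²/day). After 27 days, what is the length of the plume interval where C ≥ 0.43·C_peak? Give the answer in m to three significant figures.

17.3 m

The plume is Gaussian with σ = √(2Dt) = √(2 × 0.82 × 27) = 6.654 m.
C/C_peak = exp(−Δx²/(2σ²)) = 0.43 ⇒ Δx = σ·√(−2 ln 0.43) = 6.654 × 1.299 = 8.644 m.
Width = 2Δx = 17.3 m.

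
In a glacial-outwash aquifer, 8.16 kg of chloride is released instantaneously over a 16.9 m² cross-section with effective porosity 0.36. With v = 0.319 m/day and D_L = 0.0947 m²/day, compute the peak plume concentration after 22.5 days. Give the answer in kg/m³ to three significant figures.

0.259 kg/m³

The peak of an instantaneous 1D plume sits at x = vt; there the Gaussian factor is 1 and C_max = M/(n_e·A·√(4πDt)), where n_e·A is the pore area the mass is dissolved in.
√(4πDt) = √(4π × 0.0947 × 22.5) = 5.175 m, so C_max = 8.16/(0.36 × 16.9 × 5.175) = 0.259 kg/m³.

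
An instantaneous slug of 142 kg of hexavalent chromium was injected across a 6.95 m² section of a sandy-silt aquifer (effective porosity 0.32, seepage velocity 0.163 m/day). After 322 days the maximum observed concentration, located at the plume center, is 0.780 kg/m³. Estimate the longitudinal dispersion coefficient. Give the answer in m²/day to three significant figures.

At the plume center C_max = M/(n_e·A·√(4πDt)), so D = M²/(4πt·(n_e·A·C_max)²).
n_e·A·C_max = 0.32 × 6.95 × 0.780 = 1.735 kg/m.
D = 142²/(4π × 322 × 1.735²) = 1.66 m²/day.

1.66 m²/day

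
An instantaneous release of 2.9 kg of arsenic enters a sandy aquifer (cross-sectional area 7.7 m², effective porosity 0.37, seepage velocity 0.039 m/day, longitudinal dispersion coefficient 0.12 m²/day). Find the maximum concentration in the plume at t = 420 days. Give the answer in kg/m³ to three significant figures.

0.0404 kg/m³

The peak of an instantaneous 1D plume sits at x = vt; there the Gaussian factor is 1 and C_max = M/(n_e·A·√(4πDt)), where n_e·A is the pore area the mass is dissolved in.
√(4πDt) = √(4π × 0.12 × 420) = 25.17 m, so C_max = 2.9/(0.37 × 7.7 × 25.17) = 0.0404 kg/m³.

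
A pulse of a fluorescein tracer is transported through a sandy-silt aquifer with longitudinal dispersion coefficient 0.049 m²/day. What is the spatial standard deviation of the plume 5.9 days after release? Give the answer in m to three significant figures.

Dispersive spreading gives a Gaussian with σ² = 2Dt; advection only shifts the center.
σ = √(2 × 0.049 × 5.9) = 0.760 m.

0.760 m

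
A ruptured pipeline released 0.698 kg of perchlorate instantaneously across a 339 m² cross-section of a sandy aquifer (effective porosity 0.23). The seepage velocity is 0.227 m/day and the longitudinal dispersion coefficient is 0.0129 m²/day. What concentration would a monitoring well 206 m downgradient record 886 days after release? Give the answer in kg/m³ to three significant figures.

For an instantaneous plane source, C(x,t) = M/(n_e·A·√(4πDt)) · exp(−(x−vt)²/(4Dt)), with n_e·A the pore (flow) area.
Plume center vt = 0.227 × 886 = 201.122 m, so the well at 206 m is 4.878 m downgradient of the peak.
√(4πDt) = 11.98 m, giving peak height M/(n_e·A·√(4πDt)) = 0.698/(0.23 × 339 × 11.98) = 0.0007473 kg/m³.
(x−vt)²/(4Dt) = (4.878)²/(4 × 0.0129 × 886) = 0.5205; exp(−0.5205) = 0.5942.
C = 0.0007473 × 0.5942 = 0.000444 kg/m³.

0.000444 kg/m³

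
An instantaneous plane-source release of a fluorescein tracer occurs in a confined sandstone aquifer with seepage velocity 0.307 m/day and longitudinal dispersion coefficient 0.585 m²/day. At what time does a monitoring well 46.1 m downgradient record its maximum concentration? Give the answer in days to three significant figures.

144 days

For the 1D instantaneous-source solution, setting ∂C/∂t = 0 at fixed x gives v²t² + 2Dt − x² = 0, so t = (√(D² + v²x²) − D)/v².
√(D² + v²x²) = √(0.585² + 0.307² × 46.1²) = 14.16; v² = 0.094249.
t = (14.16 − 0.585)/0.094249 = 144 days (vs. the pure-advection estimate x/v = 150 d).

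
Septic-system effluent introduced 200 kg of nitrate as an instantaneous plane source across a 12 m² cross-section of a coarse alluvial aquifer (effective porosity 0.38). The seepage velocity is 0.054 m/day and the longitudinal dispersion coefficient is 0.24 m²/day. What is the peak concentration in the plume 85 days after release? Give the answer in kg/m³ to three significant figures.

The peak of an instantaneous 1D plume sits at x = vt; there the Gaussian factor is 1 and C_max = M/(n_e·A·√(4πDt)), where n_e·A is the pore area the mass is dissolved in.
√(4πDt) = √(4π × 0.24 × 85) = 16.01 m, so C_max = 200/(0.38 × 12 × 16.01) = 2.74 kg/m³.

2.74 kg/m³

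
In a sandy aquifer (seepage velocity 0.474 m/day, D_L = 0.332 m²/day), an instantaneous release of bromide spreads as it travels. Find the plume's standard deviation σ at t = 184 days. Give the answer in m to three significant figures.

Dispersive spreading gives a Gaussian with σ² = 2Dt; advection only shifts the center.
σ = √(2 × 0.332 × 184) = 11.1 m.

11.1 m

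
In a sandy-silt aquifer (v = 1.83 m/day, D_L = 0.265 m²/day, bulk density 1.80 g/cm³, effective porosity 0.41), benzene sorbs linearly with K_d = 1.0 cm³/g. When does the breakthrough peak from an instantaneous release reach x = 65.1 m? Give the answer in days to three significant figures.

Retardation factor R = 1 + ρ_b·K_d/n = 1 + 1.80 × 1.0/0.41 = 5.390.
Sorption retards both mechanisms: v_R = v/R = 0.3395 m/day, D_R = D/R = 0.04917 m²/day.
Peak time from v_R²t² + 2D_R t − x² = 0: t = (√(D_R² + v_R²x²) − D_R)/v_R².
√(D_R² + v_R²x²) = √(0.04917² + 0.3395² × 65.1²) = 22.10; v_R² = 0.1153.
t = (22.10 − 0.04917)/0.1153 = 191 days.

191 days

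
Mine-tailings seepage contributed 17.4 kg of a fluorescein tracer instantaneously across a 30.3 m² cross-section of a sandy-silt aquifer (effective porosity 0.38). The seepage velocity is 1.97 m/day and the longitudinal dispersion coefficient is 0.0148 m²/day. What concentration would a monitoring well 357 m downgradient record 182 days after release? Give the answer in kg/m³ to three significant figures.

For an instantaneous plane source, C(x,t) = M/(n_e·A·√(4πDt)) · exp(−(x−vt)²/(4Dt)), with n_e·A the pore (flow) area.
Plume center vt = 1.97 × 182 = 358.54 m, so the well at 357 m is 1.54 m upgradient of the peak.
√(4πDt) = 5.818 m, giving peak height M/(n_e·A·√(4πDt)) = 17.4/(0.38 × 30.3 × 5.818) = 0.2597 kg/m³.
(x−vt)²/(4Dt) = (-1.54)²/(4 × 0.0148 × 182) = 0.2201; exp(−0.2201) = 0.8024.
C = 0.2597 × 0.8024 = 0.208 kg/m³.

0.208 kg/m³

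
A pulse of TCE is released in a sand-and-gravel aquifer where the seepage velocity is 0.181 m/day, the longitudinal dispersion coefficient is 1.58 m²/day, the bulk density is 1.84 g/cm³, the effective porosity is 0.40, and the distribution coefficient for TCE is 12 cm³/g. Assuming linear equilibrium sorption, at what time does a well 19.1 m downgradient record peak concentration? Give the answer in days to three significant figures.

Retardation factor R = 1 + ρ_b·K_d/n = 1 + 1.84 × 12/0.40 = 56.20.
Sorption retards both mechanisms: v_R = v/R = 0.003221 m/day, D_R = D/R = 0.02811 m²/day.
Peak time from v_R²t² + 2D_R t − x² = 0: t = (√(D_R² + v_R²x²) − D_R)/v_R².
√(D_R² + v_R²x²) = √(0.02811² + 0.003221² × 19.1²) = 0.06764; v_R² = 1.037e-05.
t = (0.06764 − 0.02811)/1.037e-05 = 3810 days.

3810 days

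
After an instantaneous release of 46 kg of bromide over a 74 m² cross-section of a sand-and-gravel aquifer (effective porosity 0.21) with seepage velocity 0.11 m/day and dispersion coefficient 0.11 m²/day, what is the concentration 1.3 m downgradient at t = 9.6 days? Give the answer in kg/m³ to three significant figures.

For an instantaneous plane source, C(x,t) = M/(n_e·A·√(4πDt)) · exp(−(x−vt)²/(4Dt)), with n_e·A the pore (flow) area.
Plume center vt = 0.11 × 9.6 = 1.056 m, so the well at 1.3 m is 0.244 m downgradient of the peak.
√(4πDt) = 3.643 m, giving peak height M/(n_e·A·√(4πDt)) = 46/(0.21 × 74 × 3.643) = 0.8125 kg/m³.
(x−vt)²/(4Dt) = (0.244)²/(4 × 0.11 × 9.6) = 0.01409; exp(−0.01409) = 0.9860.
C = 0.8125 × 0.9860 = 0.801 kg/m³.

0.801 kg/m³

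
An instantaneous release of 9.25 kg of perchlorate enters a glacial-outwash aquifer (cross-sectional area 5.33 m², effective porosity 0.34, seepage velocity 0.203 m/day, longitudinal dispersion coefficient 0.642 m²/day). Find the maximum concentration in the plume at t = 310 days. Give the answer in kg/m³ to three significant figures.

The peak of an instantaneous 1D plume sits at x = vt; there the Gaussian factor is 1 and C_max = M/(n_e·A·√(4πDt)), where n_e·A is the pore area the mass is dissolved in.
√(4πDt) = √(4π × 0.642 × 310) = 50.01 m, so C_max = 9.25/(0.34 × 5.33 × 50.01) = 0.102 kg/m³.

0.102 kg/m³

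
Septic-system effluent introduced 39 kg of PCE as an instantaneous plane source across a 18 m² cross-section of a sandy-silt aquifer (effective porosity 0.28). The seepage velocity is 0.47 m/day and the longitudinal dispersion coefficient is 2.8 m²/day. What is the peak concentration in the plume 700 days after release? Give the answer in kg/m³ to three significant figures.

The peak of an instantaneous 1D plume sits at x = vt; there the Gaussian factor is 1 and C_max = M/(n_e·A·√(4πDt)), where n_e·A is the pore area the mass is dissolved in.
√(4πDt) = √(4π × 2.8 × 700) = 156.9 m, so C_max = 39/(0.28 × 18 × 156.9) = 0.0493 kg/m³.

0.0493 kg/m³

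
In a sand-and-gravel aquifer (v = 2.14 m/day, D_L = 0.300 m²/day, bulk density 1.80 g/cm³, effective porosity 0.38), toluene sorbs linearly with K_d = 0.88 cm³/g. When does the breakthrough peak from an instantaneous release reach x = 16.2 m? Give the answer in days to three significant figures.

Retardation factor R = 1 + ρ_b·K_d/n = 1 + 1.80 × 0.88/0.38 = 5.168.
Sorption retards both mechanisms: v_R = v/R = 0.4141 m/day, D_R = D/R = 0.05805 m²/day.
Peak time from v_R²t² + 2D_R t − x² = 0: t = (√(D_R² + v_R²x²) − D_R)/v_R².
√(D_R² + v_R²x²) = √(0.05805² + 0.4141² × 16.2²) = 6.709; v_R² = 0.1715.
t = (6.709 − 0.05805)/0.1715 = 38.8 days.

38.8 days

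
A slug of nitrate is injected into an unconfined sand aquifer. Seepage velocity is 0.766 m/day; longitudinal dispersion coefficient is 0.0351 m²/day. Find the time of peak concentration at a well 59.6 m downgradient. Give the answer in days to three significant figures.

77.7 days

For the 1D instantaneous-source solution, setting ∂C/∂t = 0 at fixed x gives v²t² + 2Dt − x² = 0, so t = (√(D² + v²x²) − D)/v².
√(D² + v²x²) = √(0.0351² + 0.766² × 59.6²) = 45.65; v² = 0.586756.
t = (45.65 − 0.0351)/0.586756 = 77.7 days (vs. the pure-advection estimate x/v = 77.8 d).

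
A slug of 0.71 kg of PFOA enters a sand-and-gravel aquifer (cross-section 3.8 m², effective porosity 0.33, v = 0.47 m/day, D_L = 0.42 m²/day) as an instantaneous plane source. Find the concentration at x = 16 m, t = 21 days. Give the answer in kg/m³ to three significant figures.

0.0185 kg/m³

For an instantaneous plane source, C(x,t) = M/(n_e·A·√(4πDt)) · exp(−(x−vt)²/(4Dt)), with n_e·A the pore (flow) area.
Plume center vt = 0.47 × 21 = 9.87 m, so the well at 16 m is 6.13 m downgradient of the peak.
√(4πDt) = 10.53 m, giving peak height M/(n_e·A·√(4πDt)) = 0.71/(0.33 × 3.8 × 10.53) = 0.05377 kg/m³.
(x−vt)²/(4Dt) = (6.13)²/(4 × 0.42 × 21) = 1.065; exp(−1.065) = 0.3447.
C = 0.05377 × 0.3447 = 0.0185 kg/m³.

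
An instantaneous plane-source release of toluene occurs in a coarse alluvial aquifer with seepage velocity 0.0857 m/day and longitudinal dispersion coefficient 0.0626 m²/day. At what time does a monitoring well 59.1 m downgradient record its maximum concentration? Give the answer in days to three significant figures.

For the 1D instantaneous-source solution, setting ∂C/∂t = 0 at fixed x gives v²t² + 2Dt − x² = 0, so t = (√(D² + v²x²) − D)/v².
√(D² + v²x²) = √(0.0626² + 0.0857² × 59.1²) = 5.065; v² = 0.00734449.
t = (5.065 − 0.0626)/0.00734449 = 681 days (vs. the pure-advection estimate x/v = 690 d).

681 days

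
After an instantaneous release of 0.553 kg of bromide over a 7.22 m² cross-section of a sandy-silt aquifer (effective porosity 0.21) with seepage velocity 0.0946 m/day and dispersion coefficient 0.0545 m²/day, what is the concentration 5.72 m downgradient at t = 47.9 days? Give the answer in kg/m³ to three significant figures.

For an instantaneous plane source, C(x,t) = M/(n_e·A·√(4πDt)) · exp(−(x−vt)²/(4Dt)), with n_e·A the pore (flow) area.
Plume center vt = 0.0946 × 47.9 = 4.53134 m, so the well at 5.72 m is 1.18866 m downgradient of the peak.
√(4πDt) = 5.728 m, giving peak height M/(n_e·A·√(4πDt)) = 0.553/(0.21 × 7.22 × 5.728) = 0.06367 kg/m³.
(x−vt)²/(4Dt) = (1.18866)²/(4 × 0.0545 × 47.9) = 0.1353; exp(−0.1353) = 0.8735.
C = 0.06367 × 0.8735 = 0.0556 kg/m³.

0.0556 kg/m³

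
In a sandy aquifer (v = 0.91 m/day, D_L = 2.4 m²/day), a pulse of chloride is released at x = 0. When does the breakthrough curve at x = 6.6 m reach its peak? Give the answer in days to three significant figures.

4.91 days

For the 1D instantaneous-source solution, setting ∂C/∂t = 0 at fixed x gives v²t² + 2Dt − x² = 0, so t = (√(D² + v²x²) − D)/v².
√(D² + v²x²) = √(2.4² + 0.91² × 6.6²) = 6.468; v² = 0.8281.
t = (6.468 − 2.4)/0.8281 = 4.91 days (vs. the pure-advection estimate x/v = 7.25 d).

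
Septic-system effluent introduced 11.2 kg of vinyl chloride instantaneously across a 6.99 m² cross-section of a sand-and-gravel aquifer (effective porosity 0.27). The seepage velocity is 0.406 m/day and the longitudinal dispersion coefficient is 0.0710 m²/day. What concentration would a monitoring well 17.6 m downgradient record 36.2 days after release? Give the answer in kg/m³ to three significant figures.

For an instantaneous plane source, C(x,t) = M/(n_e·A·√(4πDt)) · exp(−(x−vt)²/(4Dt)), with n_e·A the pore (flow) area.
Plume center vt = 0.406 × 36.2 = 14.6972 m, so the well at 17.6 m is 2.9028 m downgradient of the peak.
√(4πDt) = 5.683 m, giving peak height M/(n_e·A·√(4πDt)) = 11.2/(0.27 × 6.99 × 5.683) = 1.044 kg/m³.
(x−vt)²/(4Dt) = (2.9028)²/(4 × 0.0710 × 36.2) = 0.8196; exp(−0.8196) = 0.4406.
C = 1.044 × 0.4406 = 0.460 kg/m³.

0.460 kg/m³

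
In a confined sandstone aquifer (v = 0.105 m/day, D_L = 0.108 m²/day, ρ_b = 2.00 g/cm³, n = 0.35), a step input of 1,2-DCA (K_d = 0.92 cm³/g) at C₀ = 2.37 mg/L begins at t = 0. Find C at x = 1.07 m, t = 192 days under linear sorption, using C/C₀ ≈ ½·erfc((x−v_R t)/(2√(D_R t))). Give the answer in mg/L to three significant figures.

1.89 mg/L

Retardation factor R = 1 + ρ_b·K_d/n = 1 + 2.00 × 0.92/0.35 = 6.257.
Sorption retards both mechanisms: v_R = v/R = 0.01678 m/day, D_R = D/R = 0.01726 m²/day.
v_R·t = 0.01678 × 192 = 3.22176 m; 2√(D_R t) = 3.641 m; argument = (1.07 − 3.22176)/3.641 = -0.5910.
C = C₀ × ½·erfc(-0.5910) = 2.37 × 0.7984 = 1.89 mg/L.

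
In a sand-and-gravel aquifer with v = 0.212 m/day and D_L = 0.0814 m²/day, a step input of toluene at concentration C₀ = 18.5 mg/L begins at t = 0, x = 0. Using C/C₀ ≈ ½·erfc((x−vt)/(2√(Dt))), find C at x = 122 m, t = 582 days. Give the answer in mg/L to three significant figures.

10.3 mg/L

For a continuous step input, C/C₀ ≈ ½·erfc((x−vt)/(2√(Dt))).
vt = 0.212 × 582 = 123.384 m and 2√(Dt) = 2√(0.0814 × 582) = 13.77 m.
Argument (x−vt)/(2√(Dt)) = (122 − 123.384)/13.77 = -0.1005; ½·erfc(-0.1005) = 0.5565.
C = 18.5 × 0.5565 = 10.3 mg/L.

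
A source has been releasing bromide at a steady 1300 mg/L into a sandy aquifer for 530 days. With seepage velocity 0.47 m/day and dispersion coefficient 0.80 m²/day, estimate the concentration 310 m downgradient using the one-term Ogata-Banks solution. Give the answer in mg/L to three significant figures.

23.7 mg/L

For a continuous step input, C/C₀ ≈ ½·erfc((x−vt)/(2√(Dt))).
vt = 0.47 × 530 = 249.1 m and 2√(Dt) = 2√(0.80 × 530) = 41.18 m.
Argument (x−vt)/(2√(Dt)) = (310 − 249.1)/41.18 = 1.479; ½·erfc(1.479) = 0.01824.
C = 1300 × 0.01824 = 23.7 mg/L.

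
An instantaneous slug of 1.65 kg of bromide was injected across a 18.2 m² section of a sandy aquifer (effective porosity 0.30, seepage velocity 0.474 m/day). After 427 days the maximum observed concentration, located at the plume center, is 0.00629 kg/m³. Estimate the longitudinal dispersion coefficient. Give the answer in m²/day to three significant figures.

At the plume center C_max = M/(n_e·A·√(4πDt)), so D = M²/(4πt·(n_e·A·C_max)²).
n_e·A·C_max = 0.30 × 18.2 × 0.00629 = 0.03434 kg/m.
D = 1.65²/(4π × 427 × 0.03434²) = 0.430 m²/day.

0.430 m²/day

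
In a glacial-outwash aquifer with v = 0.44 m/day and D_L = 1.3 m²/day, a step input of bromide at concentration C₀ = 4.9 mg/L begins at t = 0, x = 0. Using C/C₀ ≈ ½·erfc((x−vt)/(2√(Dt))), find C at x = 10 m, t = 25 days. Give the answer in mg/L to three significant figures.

2.69 mg/L

For a continuous step input, C/C₀ ≈ ½·erfc((x−vt)/(2√(Dt))).
vt = 0.44 × 25 = 11 m and 2√(Dt) = 2√(1.3 × 25) = 11.40 m.
Argument (x−vt)/(2√(Dt)) = (10 − 11)/11.40 = -0.08772; ½·erfc(-0.08772) = 0.5494.
C = 4.9 × 0.5494 = 2.69 mg/L.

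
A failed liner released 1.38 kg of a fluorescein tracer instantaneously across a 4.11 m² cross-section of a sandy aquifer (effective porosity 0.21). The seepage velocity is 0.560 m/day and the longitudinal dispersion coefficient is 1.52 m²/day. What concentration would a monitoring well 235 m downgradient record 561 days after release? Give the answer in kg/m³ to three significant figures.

0.00246 kg/m³

For an instantaneous plane source, C(x,t) = M/(n_e·A·√(4πDt)) · exp(−(x−vt)²/(4Dt)), with n_e·A the pore (flow) area.
Plume center vt = 0.560 × 561 = 314.16 m, so the well at 235 m is 79.16 m upgradient of the peak.
√(4πDt) = 103.5 m, giving peak height M/(n_e·A·√(4πDt)) = 1.38/(0.21 × 4.11 × 103.5) = 0.01545 kg/m³.
(x−vt)²/(4Dt) = (-79.16)²/(4 × 1.52 × 561) = 1.837; exp(−1.837) = 0.1593.
C = 0.01545 × 0.1593 = 0.00246 kg/m³.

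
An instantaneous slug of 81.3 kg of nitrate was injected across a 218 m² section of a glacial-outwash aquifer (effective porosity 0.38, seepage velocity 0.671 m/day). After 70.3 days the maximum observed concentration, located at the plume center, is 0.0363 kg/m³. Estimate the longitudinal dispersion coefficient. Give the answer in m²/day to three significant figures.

At the plume center C_max = M/(n_e·A·√(4πDt)), so D = M²/(4πt·(n_e·A·C_max)²).
n_e·A·C_max = 0.38 × 218 × 0.0363 = 3.007 kg/m.
D = 81.3²/(4π × 70.3 × 3.007²) = 0.827 m²/day.

0.827 m²/day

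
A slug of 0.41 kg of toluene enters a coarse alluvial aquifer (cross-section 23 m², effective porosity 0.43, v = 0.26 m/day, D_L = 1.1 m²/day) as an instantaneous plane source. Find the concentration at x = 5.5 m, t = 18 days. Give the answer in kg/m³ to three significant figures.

0.00261 kg/m³

For an instantaneous plane source, C(x,t) = M/(n_e·A·√(4πDt)) · exp(−(x−vt)²/(4Dt)), with n_e·A the pore (flow) area.
Plume center vt = 0.26 × 18 = 4.68 m, so the well at 5.5 m is 0.82 m downgradient of the peak.
√(4πDt) = 15.77 m, giving peak height M/(n_e·A·√(4πDt)) = 0.41/(0.43 × 23 × 15.77) = 0.002629 kg/m³.
(x−vt)²/(4Dt) = (0.82)²/(4 × 1.1 × 18) = 0.008490; exp(−0.008490) = 0.9915.
C = 0.002629 × 0.9915 = 0.00261 kg/m³.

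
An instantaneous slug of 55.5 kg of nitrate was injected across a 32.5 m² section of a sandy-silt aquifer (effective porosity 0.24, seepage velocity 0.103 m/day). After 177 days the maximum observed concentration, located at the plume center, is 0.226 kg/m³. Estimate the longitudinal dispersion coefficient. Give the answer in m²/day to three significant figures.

0.446 m²/day

At the plume center C_max = M/(n_e·A·√(4πDt)), so D = M²/(4πt·(n_e·A·C_max)²).
n_e·A·C_max = 0.24 × 32.5 × 0.226 = 1.763 kg/m.
D = 55.5²/(4π × 177 × 1.763²) = 0.446 m²/day.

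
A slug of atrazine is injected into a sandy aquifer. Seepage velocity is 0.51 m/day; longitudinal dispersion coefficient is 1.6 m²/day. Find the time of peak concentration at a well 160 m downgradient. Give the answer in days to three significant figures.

308 days

For the 1D instantaneous-source solution, setting ∂C/∂t = 0 at fixed x gives v²t² + 2Dt − x² = 0, so t = (√(D² + v²x²) − D)/v².
√(D² + v²x²) = √(1.6² + 0.51² × 160²) = 81.62; v² = 0.2601.
t = (81.62 − 1.6)/0.2601 = 308 days (vs. the pure-advection estimate x/v = 314 d).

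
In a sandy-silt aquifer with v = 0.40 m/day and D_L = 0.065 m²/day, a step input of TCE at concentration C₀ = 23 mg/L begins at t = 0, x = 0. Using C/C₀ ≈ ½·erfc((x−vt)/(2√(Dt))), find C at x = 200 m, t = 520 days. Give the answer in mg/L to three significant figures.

For a continuous step input, C/C₀ ≈ ½·erfc((x−vt)/(2√(Dt))).
vt = 0.40 × 520 = 208 m and 2√(Dt) = 2√(0.065 × 520) = 11.63 m.
Argument (x−vt)/(2√(Dt)) = (200 − 208)/11.63 = -0.6879; ½·erfc(-0.6879) = 0.8347.
C = 23 × 0.8347 = 19.2 mg/L.

19.2 mg/L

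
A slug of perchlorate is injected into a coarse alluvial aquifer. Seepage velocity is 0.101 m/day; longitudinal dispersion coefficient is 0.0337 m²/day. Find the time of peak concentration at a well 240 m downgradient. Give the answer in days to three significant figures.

For the 1D instantaneous-source solution, setting ∂C/∂t = 0 at fixed x gives v²t² + 2Dt − x² = 0, so t = (√(D² + v²x²) − D)/v².
√(D² + v²x²) = √(0.0337² + 0.101² × 240²) = 24.24; v² = 0.010201.
t = (24.24 − 0.0337)/0.010201 = 2370 days (vs. the pure-advection estimate x/v = 2380 d).

2370 days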